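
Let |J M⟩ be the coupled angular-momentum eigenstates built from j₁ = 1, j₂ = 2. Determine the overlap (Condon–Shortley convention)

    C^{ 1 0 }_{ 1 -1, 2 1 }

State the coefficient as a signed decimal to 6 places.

+√(3/10) = +0.547723

triangle: 2!×0!×2!/5! = 4/120
(j±m)!: 0!×2!×3!×1!×1!×1! = 12
prefactor² = (2J+1)×Δ×N² = 6/5
  k=2: +1/(2!×0!×0!×1!×0!×1!) = 1/2
Σ = 1/2  ⇒  CG² = 6/5×1/2² = 3/10
CG = +√(3/10) = +0.547723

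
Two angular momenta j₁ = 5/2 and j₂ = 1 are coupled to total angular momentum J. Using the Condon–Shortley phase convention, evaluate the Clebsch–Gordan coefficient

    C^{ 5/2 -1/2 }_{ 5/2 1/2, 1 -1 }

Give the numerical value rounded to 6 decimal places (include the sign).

√[6·1!4!1!/7! · 3!2!0!2!2!3!] = √(288/35)
  +(−1)^0/∏(0,1,2,0,2,1)! = 1/4  (running 1/4)
⟨..|..⟩ = √(288/35)·(1/4) = +0.717137

+√(18/35) = +0.717137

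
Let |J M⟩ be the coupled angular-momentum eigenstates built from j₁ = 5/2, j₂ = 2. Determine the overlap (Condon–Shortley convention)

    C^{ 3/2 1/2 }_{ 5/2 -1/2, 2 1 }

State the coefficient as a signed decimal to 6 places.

+0.487950  (= +√(5/21))

√[4·3!2!1!/7! · 2!3!3!1!2!1!] = √(48/35)
  +(−1)^2/∏(2,1,1,1,1,0)! = 1/2  (running 1/2)
  +(−1)^3/∏(3,0,0,0,2,1)! = -1/12  (running 5/12)
⟨..|..⟩ = √(48/35)·(5/12) = +0.487950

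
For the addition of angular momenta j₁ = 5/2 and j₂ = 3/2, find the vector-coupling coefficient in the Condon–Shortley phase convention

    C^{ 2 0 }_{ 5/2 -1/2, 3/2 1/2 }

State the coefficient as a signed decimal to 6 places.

√[5·2!3!1!/7! · 2!3!2!1!2!2!] = √(8/7)
  +(−1)^1/∏(1,1,2,1,1,0)! = -1/2  (running -1/2)
  +(−1)^2/∏(2,0,1,0,2,1)! = 1/4  (running -1/4)
⟨..|..⟩ = √(8/7)·(-1/4) = -0.267261

-0.267261  (= −√(1/14))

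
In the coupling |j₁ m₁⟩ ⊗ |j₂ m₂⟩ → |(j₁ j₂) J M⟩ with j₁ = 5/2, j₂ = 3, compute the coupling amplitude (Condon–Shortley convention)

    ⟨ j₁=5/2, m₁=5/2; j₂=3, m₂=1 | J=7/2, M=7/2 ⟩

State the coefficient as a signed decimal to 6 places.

j₁+j₂−J=2  J+j₁−j₂=3  J−j₁+j₂=4  j₁+j₂+J+1=10
(j₁±m₁, j₂±m₂, J±M) = (5,0,4,2,7,0)
P² = 18432
sum k=0..0:
  [0] +1/288 = 1/288
S = 1/288
C² = P²·S² = 2/9 ; C = +0.471405

+0.471405  (= +√(2/9))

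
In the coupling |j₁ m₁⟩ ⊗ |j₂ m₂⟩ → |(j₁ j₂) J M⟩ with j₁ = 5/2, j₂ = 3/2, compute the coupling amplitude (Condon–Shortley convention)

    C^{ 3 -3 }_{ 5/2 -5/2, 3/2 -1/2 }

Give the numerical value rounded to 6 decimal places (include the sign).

−√(5/8) = -0.790569

√[7·1!4!2!/8! · 0!5!1!2!0!6!] = √(1440)
  +(−1)^1/∏(1,0,4,0,0,2)! = -1/48  (running -1/48)
⟨..|..⟩ = √(1440)·(-1/48) = -0.790569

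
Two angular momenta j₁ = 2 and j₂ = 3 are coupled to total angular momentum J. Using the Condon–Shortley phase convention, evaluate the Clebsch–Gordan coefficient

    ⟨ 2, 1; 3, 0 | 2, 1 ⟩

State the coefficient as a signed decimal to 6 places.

−√(2/7) = -0.534522

√[5·3!1!3!/8! · 3!1!3!3!3!1!] = √(81/14)
  +(−1)^0/∏(0,3,1,3,0,0)! = 1/36  (running 1/36)
  +(−1)^1/∏(1,2,0,2,1,1)! = -1/4  (running -2/9)
⟨..|..⟩ = √(81/14)·(-2/9) = -0.534522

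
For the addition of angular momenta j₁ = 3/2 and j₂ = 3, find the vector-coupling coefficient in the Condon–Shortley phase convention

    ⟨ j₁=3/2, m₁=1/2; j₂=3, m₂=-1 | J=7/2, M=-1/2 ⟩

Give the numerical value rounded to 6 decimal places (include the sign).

+0.534522  (= +√(2/7))

√[8·1!2!5!/9! · 2!1!2!4!3!4!] = √(512/7)
  +(−1)^0/∏(0,1,1,2,1,3)! = 1/12  (running 1/12)
  +(−1)^1/∏(1,0,0,1,2,4)! = -1/48  (running 1/16)
⟨..|..⟩ = √(512/7)·(1/16) = +0.534522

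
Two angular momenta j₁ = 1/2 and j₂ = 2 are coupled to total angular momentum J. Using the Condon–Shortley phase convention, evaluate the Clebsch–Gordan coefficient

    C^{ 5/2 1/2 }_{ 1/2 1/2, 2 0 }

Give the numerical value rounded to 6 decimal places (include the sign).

+0.774597

j₁+j₂−J=0  J+j₁−j₂=1  J−j₁+j₂=4  j₁+j₂+J+1=6
(j₁±m₁, j₂±m₂, J±M) = (1,0,2,2,3,2)
P² = 48/5
sum k=0..0:
  [0] +1/4 = 1/4
S = 1/4
C² = P²·S² = 3/5 ; C = +0.774597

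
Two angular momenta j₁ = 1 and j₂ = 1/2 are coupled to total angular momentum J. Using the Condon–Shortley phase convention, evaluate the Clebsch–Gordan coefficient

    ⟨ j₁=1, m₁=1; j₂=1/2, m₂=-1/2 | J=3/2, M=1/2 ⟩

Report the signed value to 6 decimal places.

triangle: 0!·2!·1!/4! = 2/24
(j±m)!: 2!·0!·0!·1!·2!·1! = 4
prefactor² = (2J+1)·Δ·N² = 4/3
  k=0: +1/(0!·0!·0!·0!·2!·1!) = 1/2
Σ = 1/2  ⇒  CG² = 4/3·1/2² = 1/3
CG = +√(1/3) = +0.577350

+√(1/3) ≈ +0.577350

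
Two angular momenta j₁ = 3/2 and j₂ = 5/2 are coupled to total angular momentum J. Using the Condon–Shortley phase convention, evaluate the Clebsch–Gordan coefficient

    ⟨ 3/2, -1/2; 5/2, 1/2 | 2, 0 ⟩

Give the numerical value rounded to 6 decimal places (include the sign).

j₁+j₂−J=2  J+j₁−j₂=1  J−j₁+j₂=3  j₁+j₂+J+1=7
(j₁±m₁, j₂±m₂, J±M) = (1,2,3,2,2,2)
P² = 8/7
sum k=1..2:
  [1] −1/2 = -1/2
  [2] +1/4 = 1/4
S = -1/4
C² = P²·S² = 1/14 ; C = -0.267261

−√(1/14) = -0.267261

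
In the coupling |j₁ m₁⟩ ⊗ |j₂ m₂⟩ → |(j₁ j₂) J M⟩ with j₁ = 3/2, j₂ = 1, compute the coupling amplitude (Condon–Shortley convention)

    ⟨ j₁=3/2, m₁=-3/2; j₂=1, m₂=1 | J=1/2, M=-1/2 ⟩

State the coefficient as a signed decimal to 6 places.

+√(1/2) = +0.707107

√[2·2!1!0!/4! · 0!3!2!0!0!1!] = √(2)
  +(−1)^2/∏(2,0,1,0,0,0)! = 1/2  (running 1/2)
⟨..|..⟩ = √(2)·(1/2) = +0.707107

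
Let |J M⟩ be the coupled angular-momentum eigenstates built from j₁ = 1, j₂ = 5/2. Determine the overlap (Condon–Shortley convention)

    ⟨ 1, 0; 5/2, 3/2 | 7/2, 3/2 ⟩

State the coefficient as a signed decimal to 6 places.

+0.690066

j₁+j₂−J=0  J+j₁−j₂=2  J−j₁+j₂=5  j₁+j₂+J+1=8
(j₁±m₁, j₂±m₂, J±M) = (1,1,4,1,5,2)
P² = 1920/7
sum k=0..0:
  [0] +1/24 = 1/24
S = 1/24
C² = P²·S² = 10/21 ; C = +0.690066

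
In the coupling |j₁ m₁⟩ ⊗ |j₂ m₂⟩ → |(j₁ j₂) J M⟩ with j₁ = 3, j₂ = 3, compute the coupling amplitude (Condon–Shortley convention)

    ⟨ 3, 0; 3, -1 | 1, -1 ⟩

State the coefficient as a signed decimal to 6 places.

+0.462910  (= +√(3/14))

j₁+j₂−J=5  J+j₁−j₂=1  J−j₁+j₂=1  j₁+j₂+J+1=8
(j₁±m₁, j₂±m₂, J±M) = (3,3,2,4,0,2)
P² = 216/7
sum k=2..2:
  [2] +1/12 = 1/12
S = 1/12
C² = P²·S² = 3/14 ; C = +0.462910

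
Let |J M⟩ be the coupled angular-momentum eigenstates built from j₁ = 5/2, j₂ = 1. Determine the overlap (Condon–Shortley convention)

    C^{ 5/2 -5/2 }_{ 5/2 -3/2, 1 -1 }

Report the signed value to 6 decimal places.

triangle: 1!×4!×1!/7! = 24/5040
(j±m)!: 1!×4!×0!×2!×0!×5! = 5760
prefactor² = (2J+1)×Δ×N² = 1152/7
  k=0: +1/(0!×1!×4!×0!×0!×1!) = 1/24
Σ = 1/24  ⇒  CG² = 1152/7×1/24² = 2/7
CG = +√(2/7) = +0.534522

+√(2/7) ≈ +0.534522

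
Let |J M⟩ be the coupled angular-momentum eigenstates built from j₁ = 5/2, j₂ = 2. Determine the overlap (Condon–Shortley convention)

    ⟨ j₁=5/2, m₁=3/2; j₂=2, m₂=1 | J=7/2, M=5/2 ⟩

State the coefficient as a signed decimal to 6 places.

+0.125988

triangle: 1!×4!×3!/9! = 144/362880
(j±m)!: 4!×1!×3!×1!×6!×1! = 103680
prefactor² = (2J+1)×Δ×N² = 2304/7
  k=0: +1/(0!×1!×1!×3!×3!×0!) = 1/36
  k=1: −1/(1!×0!×0!×2!×4!×1!) = -1/48
Σ = 1/144  ⇒  CG² = 2304/7×1/144² = 1/63
CG = +√(1/63) = +0.125988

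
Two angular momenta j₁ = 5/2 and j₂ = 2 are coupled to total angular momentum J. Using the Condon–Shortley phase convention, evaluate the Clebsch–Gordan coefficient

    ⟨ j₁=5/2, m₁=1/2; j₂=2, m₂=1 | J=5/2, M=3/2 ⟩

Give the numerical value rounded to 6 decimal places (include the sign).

triangle: 2!×3!×2!/8! = 24/40320
(j±m)!: 3!×2!×3!×1!×4!×1! = 1728
prefactor² = (2J+1)×Δ×N² = 216/35
  k=1: −1/(1!×1!×1!×2!×2!×0!) = -1/4
  k=2: +1/(2!×0!×0!×1!×3!×1!) = 1/12
Σ = -1/6  ⇒  CG² = 216/35×(-1/6)² = 6/35
CG = −√(6/35) = -0.414039

−√(6/35) = -0.414039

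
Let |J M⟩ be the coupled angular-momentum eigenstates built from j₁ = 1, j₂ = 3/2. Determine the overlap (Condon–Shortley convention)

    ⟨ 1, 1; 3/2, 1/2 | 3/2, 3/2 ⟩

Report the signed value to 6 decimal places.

j₁+j₂−J=1  J+j₁−j₂=1  J−j₁+j₂=2  j₁+j₂+J+1=5
(j₁±m₁, j₂±m₂, J±M) = (2,0,2,1,3,0)
P² = 8/5
sum k=0..0:
  [0] +1/2 = 1/2
S = 1/2
C² = P²·S² = 2/5 ; C = +0.632456

+0.632456  (= +√(2/5))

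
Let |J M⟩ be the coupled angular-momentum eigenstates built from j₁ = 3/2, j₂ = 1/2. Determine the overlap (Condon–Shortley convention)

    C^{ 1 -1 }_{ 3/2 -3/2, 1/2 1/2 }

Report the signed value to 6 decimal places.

√[3·1!2!0!/4! · 0!3!1!0!0!2!] = √(3)
  +(−1)^1/∏(1,0,2,0,0,0)! = -1/2  (running -1/2)
⟨..|..⟩ = √(3)·(-1/2) = -0.866025

-0.866025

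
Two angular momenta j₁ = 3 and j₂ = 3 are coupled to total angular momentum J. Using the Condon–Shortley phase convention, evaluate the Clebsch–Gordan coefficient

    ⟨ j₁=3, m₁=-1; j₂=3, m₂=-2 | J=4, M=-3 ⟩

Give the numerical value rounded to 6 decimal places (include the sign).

√[9·2!4!4!/11! · 2!4!1!5!1!7!] = √(82944/11)
  +(−1)^0/∏(0,2,4,1,0,3)! = 1/288  (running 1/288)
  +(−1)^1/∏(1,1,3,0,1,4)! = -1/144  (running -1/288)
⟨..|..⟩ = √(82944/11)·(-1/288) = -0.301511

−√(1/11) = -0.301511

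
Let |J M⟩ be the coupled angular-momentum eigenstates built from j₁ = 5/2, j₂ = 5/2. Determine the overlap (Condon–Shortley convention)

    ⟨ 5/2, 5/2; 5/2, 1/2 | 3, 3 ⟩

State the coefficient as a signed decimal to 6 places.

+0.527046  (= +√(5/18))

triangle: 2!·3!·3!/9! = 72/362880
(j±m)!: 5!·0!·3!·2!·6!·0! = 1036800
prefactor² = (2J+1)·Δ·N² = 1440
  k=0: +1/(0!·2!·0!·3!·3!·0!) = 1/72
Σ = 1/72  ⇒  CG² = 1440·1/72² = 5/18
CG = +√(5/18) = +0.527046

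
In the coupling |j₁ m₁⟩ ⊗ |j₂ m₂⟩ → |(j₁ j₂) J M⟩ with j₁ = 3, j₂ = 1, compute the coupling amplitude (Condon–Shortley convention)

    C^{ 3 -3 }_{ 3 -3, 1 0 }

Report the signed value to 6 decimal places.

-0.866025

triangle: 1!×5!×1!/8! = 120/40320
(j±m)!: 0!×6!×1!×1!×0!×6! = 518400
prefactor² = (2J+1)×Δ×N² = 10800
  k=1: −1/(1!×0!×5!×0!×0!×1!) = -1/120
Σ = -1/120  ⇒  CG² = 10800×(-1/120)² = 3/4
CG = −√(3/4) = -0.866025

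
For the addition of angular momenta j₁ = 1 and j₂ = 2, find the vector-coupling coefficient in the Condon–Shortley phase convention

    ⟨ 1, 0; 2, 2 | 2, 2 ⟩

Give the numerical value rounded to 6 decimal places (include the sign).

−√(2/3) = -0.816497

√[5·1!1!3!/6! · 1!1!4!0!4!0!] = √(24)
  +(−1)^1/∏(1,0,0,3,1,0)! = -1/6  (running -1/6)
⟨..|..⟩ = √(24)·(-1/6) = -0.816497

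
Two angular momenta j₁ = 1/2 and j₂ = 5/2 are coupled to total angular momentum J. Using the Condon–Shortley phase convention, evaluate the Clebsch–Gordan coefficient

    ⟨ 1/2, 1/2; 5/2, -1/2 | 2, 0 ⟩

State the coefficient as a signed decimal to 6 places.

+0.707107  (= +√(1/2))

j₁+j₂−J=1  J+j₁−j₂=0  J−j₁+j₂=4  j₁+j₂+J+1=6
(j₁±m₁, j₂±m₂, J±M) = (1,0,2,3,2,2)
P² = 8
sum k=0..0:
  [0] +1/4 = 1/4
S = 1/4
C² = P²·S² = 1/2 ; C = +0.707107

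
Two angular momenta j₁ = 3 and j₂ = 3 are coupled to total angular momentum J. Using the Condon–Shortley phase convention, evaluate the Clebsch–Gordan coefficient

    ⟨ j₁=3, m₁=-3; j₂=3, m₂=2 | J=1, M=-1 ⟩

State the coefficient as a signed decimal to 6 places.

triangle: 5!·1!·1!/8! = 120/40320
(j±m)!: 0!·6!·5!·1!·0!·2! = 172800
prefactor² = (2J+1)·Δ·N² = 10800/7
  k=5: −1/(5!·0!·1!·0!·0!·1!) = -1/120
Σ = -1/120  ⇒  CG² = 10800/7·(-1/120)² = 3/28
CG = −√(3/28) = -0.327327

-0.327327  (= −√(3/28))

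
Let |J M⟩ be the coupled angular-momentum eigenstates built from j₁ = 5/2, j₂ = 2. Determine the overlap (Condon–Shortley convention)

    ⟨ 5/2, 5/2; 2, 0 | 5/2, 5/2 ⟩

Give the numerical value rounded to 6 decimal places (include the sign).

j₁+j₂−J=2  J+j₁−j₂=3  J−j₁+j₂=2  j₁+j₂+J+1=8
(j₁±m₁, j₂±m₂, J±M) = (5,0,2,2,5,0)
P² = 1440/7
sum k=0..0:
  [0] +1/24 = 1/24
S = 1/24
C² = P²·S² = 5/14 ; C = +0.597614

+0.597614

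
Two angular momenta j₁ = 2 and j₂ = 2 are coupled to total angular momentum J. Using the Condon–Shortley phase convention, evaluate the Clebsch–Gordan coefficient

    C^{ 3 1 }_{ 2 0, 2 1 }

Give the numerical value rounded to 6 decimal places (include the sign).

-0.447214  (= −√(1/5))

j₁+j₂−J=1  J+j₁−j₂=3  J−j₁+j₂=3  j₁+j₂+J+1=8
(j₁±m₁, j₂±m₂, J±M) = (2,2,3,1,4,2)
P² = 36/5
sum k=0..1:
  [0] +1/12 = 1/12
  [1] −1/4 = -1/4
S = -1/6
C² = P²·S² = 1/5 ; C = -0.447214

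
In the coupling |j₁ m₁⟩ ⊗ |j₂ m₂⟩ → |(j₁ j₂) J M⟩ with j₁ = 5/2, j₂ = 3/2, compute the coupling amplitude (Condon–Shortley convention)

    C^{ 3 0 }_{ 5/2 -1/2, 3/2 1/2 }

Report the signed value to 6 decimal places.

j₁+j₂−J=1  J+j₁−j₂=4  J−j₁+j₂=2  j₁+j₂+J+1=8
(j₁±m₁, j₂±m₂, J±M) = (2,3,2,1,3,3)
P² = 36/5
sum k=0..1:
  [0] +1/12 = 1/12
  [1] −1/4 = -1/4
S = -1/6
C² = P²·S² = 1/5 ; C = -0.447214

−√(1/5) = -0.447214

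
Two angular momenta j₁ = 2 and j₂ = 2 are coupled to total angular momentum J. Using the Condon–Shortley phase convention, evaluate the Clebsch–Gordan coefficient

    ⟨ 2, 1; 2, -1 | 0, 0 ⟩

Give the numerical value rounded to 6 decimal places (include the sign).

triangle: 4!*0!*0!/5! = 24/120
(j±m)!: 3!*1!*1!*3!*0!*0! = 36
prefactor² = (2J+1)*Δ*N² = 36/5
  k=1: −1/(1!*3!*0!*0!*0!*0!) = -1/6
Σ = -1/6  ⇒  CG² = 36/5*(-1/6)² = 1/5
CG = −√(1/5) = -0.447214

−√(1/5) = -0.447214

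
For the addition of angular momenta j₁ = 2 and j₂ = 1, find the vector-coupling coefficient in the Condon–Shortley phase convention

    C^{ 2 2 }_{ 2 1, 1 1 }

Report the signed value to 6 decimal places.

−√(1/3) = -0.577350

√[5·1!3!1!/6! · 3!1!2!0!4!0!] = √(12)
  +(−1)^1/∏(1,0,0,1,3,0)! = -1/6  (running -1/6)
⟨..|..⟩ = √(12)·(-1/6) = -0.577350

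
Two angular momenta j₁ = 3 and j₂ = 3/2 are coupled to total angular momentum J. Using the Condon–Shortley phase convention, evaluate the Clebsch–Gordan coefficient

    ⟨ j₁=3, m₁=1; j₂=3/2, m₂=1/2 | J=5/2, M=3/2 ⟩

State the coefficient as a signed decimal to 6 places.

-0.591608

triangle: 2!·4!·1!/8! = 48/40320
(j±m)!: 4!·2!·2!·1!·4!·1! = 2304
prefactor² = (2J+1)·Δ·N² = 576/35
  k=1: −1/(1!·1!·1!·1!·3!·0!) = -1/6
  k=2: +1/(2!·0!·0!·0!·4!·1!) = 1/48
Σ = -7/48  ⇒  CG² = 576/35·(-7/48)² = 7/20
CG = −√(7/20) = -0.591608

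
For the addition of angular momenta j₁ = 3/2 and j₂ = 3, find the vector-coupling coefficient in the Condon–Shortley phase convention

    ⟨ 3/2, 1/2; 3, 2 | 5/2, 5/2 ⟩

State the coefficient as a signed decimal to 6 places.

−√(5/14) = -0.597614

√[6·2!1!4!/8! · 2!1!5!1!5!0!] = √(1440/7)
  +(−1)^1/∏(1,1,0,4,1,0)! = -1/24  (running -1/24)
⟨..|..⟩ = √(1440/7)·(-1/24) = -0.597614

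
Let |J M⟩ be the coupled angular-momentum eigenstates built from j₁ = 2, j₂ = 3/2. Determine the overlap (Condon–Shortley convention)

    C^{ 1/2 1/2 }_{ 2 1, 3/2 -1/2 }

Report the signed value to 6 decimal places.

triangle: 3!·1!·0!/5! = 6/120
(j±m)!: 3!·1!·1!·2!·1!·0! = 12
prefactor² = (2J+1)·Δ·N² = 6/5
  k=1: −1/(1!·2!·0!·0!·1!·0!) = -1/2
Σ = -1/2  ⇒  CG² = 6/5·(-1/2)² = 3/10
CG = −√(3/10) = -0.547723

−√(3/10) = -0.547723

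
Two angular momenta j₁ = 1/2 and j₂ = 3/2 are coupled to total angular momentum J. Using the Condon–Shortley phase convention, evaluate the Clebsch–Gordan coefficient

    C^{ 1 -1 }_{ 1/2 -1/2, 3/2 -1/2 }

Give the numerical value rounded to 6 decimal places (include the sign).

-0.500000

√[3·1!0!2!/4! · 0!1!1!2!0!2!] = √(1)
  +(−1)^1/∏(1,0,0,0,0,2)! = -1/2  (running -1/2)
⟨..|..⟩ = √(1)·(-1/2) = -0.500000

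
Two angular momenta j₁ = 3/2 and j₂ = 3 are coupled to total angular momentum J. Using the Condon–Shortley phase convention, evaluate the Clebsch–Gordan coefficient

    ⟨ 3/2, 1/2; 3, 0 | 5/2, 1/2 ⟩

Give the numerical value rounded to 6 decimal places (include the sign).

√[6·2!1!4!/8! · 2!1!3!3!3!2!] = √(216/35)
  +(−1)^0/∏(0,2,1,3,0,1)! = 1/12  (running 1/12)
  +(−1)^1/∏(1,1,0,2,1,2)! = -1/4  (running -1/6)
⟨..|..⟩ = √(216/35)·(-1/6) = -0.414039

−√(6/35) ≈ -0.414039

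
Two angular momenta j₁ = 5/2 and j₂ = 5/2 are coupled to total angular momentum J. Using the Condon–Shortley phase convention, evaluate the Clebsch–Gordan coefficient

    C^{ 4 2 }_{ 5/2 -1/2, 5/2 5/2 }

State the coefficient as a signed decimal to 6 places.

-0.566947  (= −√(9/28))

√[9·1!4!4!/10! · 2!3!5!0!6!2!] = √(20736/7)
  +(−1)^1/∏(1,0,2,4,2,0)! = -1/96  (running -1/96)
⟨..|..⟩ = √(20736/7)·(-1/96) = -0.566947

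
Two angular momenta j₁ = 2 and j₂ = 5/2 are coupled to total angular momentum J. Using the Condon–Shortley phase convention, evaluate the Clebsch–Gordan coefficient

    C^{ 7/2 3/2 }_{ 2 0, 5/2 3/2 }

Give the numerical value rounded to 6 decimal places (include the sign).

j₁+j₂−J=1  J+j₁−j₂=3  J−j₁+j₂=4  j₁+j₂+J+1=9
(j₁±m₁, j₂±m₂, J±M) = (2,2,4,1,5,2)
P² = 512/7
sum k=0..1:
  [0] +1/48 = 1/48
  [1] −1/12 = -1/12
S = -1/16
C² = P²·S² = 2/7 ; C = -0.534522

-0.534522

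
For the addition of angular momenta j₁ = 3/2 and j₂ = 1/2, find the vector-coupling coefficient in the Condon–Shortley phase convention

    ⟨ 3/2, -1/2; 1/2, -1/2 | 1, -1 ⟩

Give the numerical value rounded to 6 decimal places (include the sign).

j₁+j₂−J=1  J+j₁−j₂=2  J−j₁+j₂=0  j₁+j₂+J+1=4
(j₁±m₁, j₂±m₂, J±M) = (1,2,0,1,0,2)
P² = 1
sum k=0..0:
  [0] +1/2 = 1/2
S = 1/2
C² = P²·S² = 1/4 ; C = +0.500000

+0.500000  (= +√(1/4))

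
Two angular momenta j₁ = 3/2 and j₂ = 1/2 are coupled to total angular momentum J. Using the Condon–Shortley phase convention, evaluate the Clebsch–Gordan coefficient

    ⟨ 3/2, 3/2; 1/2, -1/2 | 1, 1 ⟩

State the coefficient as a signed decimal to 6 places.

+√(3/4) = +0.866025

j₁+j₂−J=1  J+j₁−j₂=2  J−j₁+j₂=0  j₁+j₂+J+1=4
(j₁±m₁, j₂±m₂, J±M) = (3,0,0,1,2,0)
P² = 3
sum k=0..0:
  [0] +1/2 = 1/2
S = 1/2
C² = P²·S² = 3/4 ; C = +0.866025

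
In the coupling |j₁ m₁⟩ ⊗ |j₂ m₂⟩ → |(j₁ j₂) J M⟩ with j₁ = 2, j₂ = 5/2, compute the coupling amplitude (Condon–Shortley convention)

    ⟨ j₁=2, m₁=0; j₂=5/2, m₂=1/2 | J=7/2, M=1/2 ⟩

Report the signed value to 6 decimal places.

−√(4/105) = -0.195180

j₁+j₂−J=1  J+j₁−j₂=3  J−j₁+j₂=4  j₁+j₂+J+1=9
(j₁±m₁, j₂±m₂, J±M) = (2,2,3,2,4,3)
P² = 768/35
sum k=0..1:
  [0] +1/12 = 1/12
  [1] −1/8 = -1/8
S = -1/24
C² = P²·S² = 4/105 ; C = -0.195180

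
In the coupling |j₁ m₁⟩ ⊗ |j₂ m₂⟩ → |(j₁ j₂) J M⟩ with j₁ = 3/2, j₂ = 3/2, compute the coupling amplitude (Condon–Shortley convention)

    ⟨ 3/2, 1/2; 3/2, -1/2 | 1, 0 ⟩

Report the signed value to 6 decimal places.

-0.223607  (= −√(1/20))

j₁+j₂−J=2  J+j₁−j₂=1  J−j₁+j₂=1  j₁+j₂+J+1=5
(j₁±m₁, j₂±m₂, J±M) = (2,1,1,2,1,1)
P² = 1/5
sum k=0..1:
  [0] +1/2 = 1/2
  [1] −1/1 = -1
S = -1/2
C² = P²·S² = 1/20 ; C = -0.223607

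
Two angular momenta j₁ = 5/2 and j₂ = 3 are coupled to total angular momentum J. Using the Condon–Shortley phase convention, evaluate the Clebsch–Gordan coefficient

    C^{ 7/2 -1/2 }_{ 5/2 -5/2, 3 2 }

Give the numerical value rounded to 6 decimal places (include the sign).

√[8·2!3!4!/10! · 0!5!5!1!3!4!] = √(9216/7)
  +(−1)^2/∏(2,0,3,3,0,1)! = 1/72  (running 1/72)
⟨..|..⟩ = √(9216/7)·(1/72) = +0.503953

+√(16/63) = +0.503953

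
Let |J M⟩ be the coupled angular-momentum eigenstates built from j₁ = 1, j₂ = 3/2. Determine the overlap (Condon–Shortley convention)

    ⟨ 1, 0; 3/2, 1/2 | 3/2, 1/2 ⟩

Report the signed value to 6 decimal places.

-0.258199  (= −√(1/15))

j₁+j₂−J=1  J+j₁−j₂=1  J−j₁+j₂=2  j₁+j₂+J+1=5
(j₁±m₁, j₂±m₂, J±M) = (1,1,2,1,2,1)
P² = 4/15
sum k=0..1:
  [0] +1/2 = 1/2
  [1] −1/1 = -1
S = -1/2
C² = P²·S² = 1/15 ; C = -0.258199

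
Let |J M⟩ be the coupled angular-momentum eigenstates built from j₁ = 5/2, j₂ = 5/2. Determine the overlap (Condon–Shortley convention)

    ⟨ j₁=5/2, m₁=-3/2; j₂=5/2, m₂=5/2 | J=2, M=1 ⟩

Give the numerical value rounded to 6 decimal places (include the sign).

-0.597614

√[5·3!2!2!/8! · 1!4!5!0!3!1!] = √(360/7)
  +(−1)^3/∏(3,0,1,2,1,0)! = -1/12  (running -1/12)
⟨..|..⟩ = √(360/7)·(-1/12) = -0.597614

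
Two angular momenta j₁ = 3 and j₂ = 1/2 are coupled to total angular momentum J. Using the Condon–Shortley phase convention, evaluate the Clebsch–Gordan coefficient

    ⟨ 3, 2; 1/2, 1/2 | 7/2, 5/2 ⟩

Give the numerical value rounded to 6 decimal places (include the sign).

j₁+j₂−J=0  J+j₁−j₂=6  J−j₁+j₂=1  j₁+j₂+J+1=8
(j₁±m₁, j₂±m₂, J±M) = (5,1,1,0,6,1)
P² = 86400/7
sum k=0..0:
  [0] +1/120 = 1/120
S = 1/120
C² = P²·S² = 6/7 ; C = +0.925820

+√(6/7) = +0.925820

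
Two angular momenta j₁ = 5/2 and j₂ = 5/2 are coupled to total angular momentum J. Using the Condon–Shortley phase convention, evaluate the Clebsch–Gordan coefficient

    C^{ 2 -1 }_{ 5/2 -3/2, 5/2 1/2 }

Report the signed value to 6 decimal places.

√[5·3!2!2!/8! · 1!4!3!2!1!3!] = √(36/7)
  +(−1)^2/∏(2,1,2,1,0,1)! = 1/4  (running 1/4)
  +(−1)^3/∏(3,0,1,0,1,2)! = -1/12  (running 1/6)
⟨..|..⟩ = √(36/7)·(1/6) = +0.377964

+0.377964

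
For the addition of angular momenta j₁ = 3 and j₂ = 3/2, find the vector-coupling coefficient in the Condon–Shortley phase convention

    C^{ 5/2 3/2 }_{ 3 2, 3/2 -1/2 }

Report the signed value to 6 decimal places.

√[6·2!4!1!/8! · 5!1!1!2!4!1!] = √(288/7)
  +(−1)^0/∏(0,2,1,1,3,0)! = 1/12  (running 1/12)
  +(−1)^1/∏(1,1,0,0,4,1)! = -1/24  (running 1/24)
⟨..|..⟩ = √(288/7)·(1/24) = +0.267261

+√(1/14) = +0.267261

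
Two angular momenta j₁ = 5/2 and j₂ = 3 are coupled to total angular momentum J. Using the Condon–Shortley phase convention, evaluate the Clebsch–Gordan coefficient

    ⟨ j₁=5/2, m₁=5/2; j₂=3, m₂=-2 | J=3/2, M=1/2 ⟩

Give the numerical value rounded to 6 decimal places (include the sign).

+√(5/21) ≈ +0.487950

j₁+j₂−J=4  J+j₁−j₂=1  J−j₁+j₂=2  j₁+j₂+J+1=8
(j₁±m₁, j₂±m₂, J±M) = (5,0,1,5,2,1)
P² = 960/7
sum k=0..0:
  [0] +1/24 = 1/24
S = 1/24
C² = P²·S² = 5/21 ; C = +0.487950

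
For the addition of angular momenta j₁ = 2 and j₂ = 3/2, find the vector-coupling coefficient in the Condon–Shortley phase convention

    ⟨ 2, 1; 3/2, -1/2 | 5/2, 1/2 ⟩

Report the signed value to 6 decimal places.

triangle: 1!×3!×2!/7! = 12/5040
(j±m)!: 3!×1!×1!×2!×3!×2! = 144
prefactor² = (2J+1)×Δ×N² = 72/35
  k=0: +1/(0!×1!×1!×1!×2!×1!) = 1/2
  k=1: −1/(1!×0!×0!×0!×3!×2!) = -1/12
Σ = 5/12  ⇒  CG² = 72/35×5/12² = 5/14
CG = +√(5/14) = +0.597614

+0.597614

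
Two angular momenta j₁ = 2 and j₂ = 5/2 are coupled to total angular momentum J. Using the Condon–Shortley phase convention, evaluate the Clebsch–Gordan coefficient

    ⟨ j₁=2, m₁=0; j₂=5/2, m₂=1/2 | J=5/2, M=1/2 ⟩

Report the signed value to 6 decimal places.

−√(8/35) ≈ -0.478091

√[6·2!2!3!/8! · 2!2!3!2!3!2!] = √(72/35)
  +(−1)^0/∏(0,2,2,3,0,0)! = 1/24  (running 1/24)
  +(−1)^1/∏(1,1,1,2,1,1)! = -1/2  (running -11/24)
  +(−1)^2/∏(2,0,0,1,2,2)! = 1/8  (running -1/3)
⟨..|..⟩ = √(72/35)·(-1/3) = -0.478091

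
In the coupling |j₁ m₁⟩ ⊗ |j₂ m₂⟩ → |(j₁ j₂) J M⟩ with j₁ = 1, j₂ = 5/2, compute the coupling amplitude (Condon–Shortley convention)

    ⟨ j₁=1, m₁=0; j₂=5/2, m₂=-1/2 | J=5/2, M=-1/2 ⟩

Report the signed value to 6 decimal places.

√[6·1!1!4!/7! · 1!1!2!3!2!3!] = √(144/35)
  +(−1)^0/∏(0,1,1,2,0,2)! = 1/4  (running 1/4)
  +(−1)^1/∏(1,0,0,1,1,3)! = -1/6  (running 1/12)
⟨..|..⟩ = √(144/35)·(1/12) = +0.169031

+√(1/35) ≈ +0.169031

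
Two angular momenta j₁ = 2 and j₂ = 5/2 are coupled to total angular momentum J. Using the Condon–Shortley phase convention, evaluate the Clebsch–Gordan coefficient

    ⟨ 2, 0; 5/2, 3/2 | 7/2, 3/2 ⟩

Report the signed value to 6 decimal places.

-0.534522

j₁+j₂−J=1  J+j₁−j₂=3  J−j₁+j₂=4  j₁+j₂+J+1=9
(j₁±m₁, j₂±m₂, J±M) = (2,2,4,1,5,2)
P² = 512/7
sum k=0..1:
  [0] +1/48 = 1/48
  [1] −1/12 = -1/12
S = -1/16
C² = P²·S² = 2/7 ; C = -0.534522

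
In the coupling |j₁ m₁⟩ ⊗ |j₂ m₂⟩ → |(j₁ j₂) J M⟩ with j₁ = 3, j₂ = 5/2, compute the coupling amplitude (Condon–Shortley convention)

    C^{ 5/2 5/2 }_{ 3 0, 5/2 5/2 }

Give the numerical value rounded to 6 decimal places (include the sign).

−√(5/42) ≈ -0.345033

triangle: 3!*3!*2!/9! = 72/362880
(j±m)!: 3!*3!*5!*0!*5!*0! = 518400
prefactor² = (2J+1)*Δ*N² = 4320/7
  k=3: −1/(3!*0!*0!*2!*3!*0!) = -1/72
Σ = -1/72  ⇒  CG² = 4320/7*(-1/72)² = 5/42
CG = −√(5/42) = -0.345033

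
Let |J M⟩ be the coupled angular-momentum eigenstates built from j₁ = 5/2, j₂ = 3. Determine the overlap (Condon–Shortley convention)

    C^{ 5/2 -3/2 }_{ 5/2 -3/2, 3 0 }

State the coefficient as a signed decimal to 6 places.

j₁+j₂−J=3  J+j₁−j₂=2  J−j₁+j₂=3  j₁+j₂+J+1=9
(j₁±m₁, j₂±m₂, J±M) = (1,4,3,3,1,4)
P² = 864/35
sum k=2..3:
  [2] +1/8 = 1/8
  [3] −1/36 = -1/36
S = 7/72
C² = P²·S² = 7/30 ; C = +0.483046

+√(7/30) = +0.483046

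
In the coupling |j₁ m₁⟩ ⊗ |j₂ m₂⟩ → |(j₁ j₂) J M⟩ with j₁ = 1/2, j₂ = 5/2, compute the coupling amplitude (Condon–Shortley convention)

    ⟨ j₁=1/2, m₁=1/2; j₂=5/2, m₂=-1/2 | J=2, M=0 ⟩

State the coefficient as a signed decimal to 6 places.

j₁+j₂−J=1  J+j₁−j₂=0  J−j₁+j₂=4  j₁+j₂+J+1=6
(j₁±m₁, j₂±m₂, J±M) = (1,0,2,3,2,2)
P² = 8
sum k=0..0:
  [0] +1/4 = 1/4
S = 1/4
C² = P²·S² = 1/2 ; C = +0.707107

+0.707107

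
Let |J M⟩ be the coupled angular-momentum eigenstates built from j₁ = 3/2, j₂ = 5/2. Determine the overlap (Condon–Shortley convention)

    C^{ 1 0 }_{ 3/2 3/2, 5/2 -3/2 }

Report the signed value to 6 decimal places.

√[3·3!0!2!/6! · 3!0!1!4!1!1!] = √(36/5)
  +(−1)^0/∏(0,3,0,1,0,1)! = 1/6  (running 1/6)
⟨..|..⟩ = √(36/5)·(1/6) = +0.447214

+0.447214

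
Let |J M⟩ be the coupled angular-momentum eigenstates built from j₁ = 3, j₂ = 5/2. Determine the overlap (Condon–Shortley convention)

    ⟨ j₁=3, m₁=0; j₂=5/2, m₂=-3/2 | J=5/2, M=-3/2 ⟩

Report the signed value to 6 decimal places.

-0.483046  (= −√(7/30))

triangle: 3!×3!×2!/9! = 72/362880
(j±m)!: 3!×3!×1!×4!×1!×4! = 20736
prefactor² = (2J+1)×Δ×N² = 864/35
  k=0: +1/(0!×3!×3!×1!×0!×1!) = 1/36
  k=1: −1/(1!×2!×2!×0!×1!×2!) = -1/8
Σ = -7/72  ⇒  CG² = 864/35×(-7/72)² = 7/30
CG = −√(7/30) = -0.483046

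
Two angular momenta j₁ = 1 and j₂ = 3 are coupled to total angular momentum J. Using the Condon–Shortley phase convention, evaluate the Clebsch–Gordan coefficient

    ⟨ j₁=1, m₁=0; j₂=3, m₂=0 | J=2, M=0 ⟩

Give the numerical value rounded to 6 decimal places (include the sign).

√[5·2!0!4!/7! · 1!1!3!3!2!2!] = √(48/7)
  +(−1)^1/∏(1,1,0,2,0,2)! = -1/4  (running -1/4)
⟨..|..⟩ = √(48/7)·(-1/4) = -0.654654

-0.654654  (= −√(3/7))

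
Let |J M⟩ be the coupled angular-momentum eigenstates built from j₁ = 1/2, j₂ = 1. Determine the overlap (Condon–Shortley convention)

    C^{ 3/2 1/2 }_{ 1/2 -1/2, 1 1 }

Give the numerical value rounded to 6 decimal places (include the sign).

+0.577350  (= +√(1/3))

j₁+j₂−J=0  J+j₁−j₂=1  J−j₁+j₂=2  j₁+j₂+J+1=4
(j₁±m₁, j₂±m₂, J±M) = (0,1,2,0,2,1)
P² = 4/3
sum k=0..0:
  [0] +1/2 = 1/2
S = 1/2
C² = P²·S² = 1/3 ; C = +0.577350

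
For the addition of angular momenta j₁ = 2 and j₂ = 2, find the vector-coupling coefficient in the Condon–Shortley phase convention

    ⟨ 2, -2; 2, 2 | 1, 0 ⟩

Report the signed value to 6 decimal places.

√[3·3!1!1!/6! · 0!4!4!0!1!1!] = √(72/5)
  +(−1)^3/∏(3,0,1,1,0,0)! = -1/6  (running -1/6)
⟨..|..⟩ = √(72/5)·(-1/6) = -0.632456

−√(2/5) = -0.632456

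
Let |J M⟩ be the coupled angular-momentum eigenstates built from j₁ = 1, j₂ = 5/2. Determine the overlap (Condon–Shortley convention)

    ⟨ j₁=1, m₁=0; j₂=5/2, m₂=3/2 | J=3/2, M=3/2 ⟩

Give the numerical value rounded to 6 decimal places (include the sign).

-0.516398

triangle: 2!*0!*3!/6! = 12/720
(j±m)!: 1!*1!*4!*1!*3!*0! = 144
prefactor² = (2J+1)*Δ*N² = 48/5
  k=1: −1/(1!*1!*0!*3!*0!*0!) = -1/6
Σ = -1/6  ⇒  CG² = 48/5*(-1/6)² = 4/15
CG = −√(4/15) = -0.516398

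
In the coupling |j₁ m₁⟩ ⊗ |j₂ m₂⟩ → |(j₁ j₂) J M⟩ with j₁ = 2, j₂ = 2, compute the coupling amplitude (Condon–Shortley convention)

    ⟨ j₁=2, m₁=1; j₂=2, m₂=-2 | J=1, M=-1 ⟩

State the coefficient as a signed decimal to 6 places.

triangle: 3!×1!×1!/6! = 6/720
(j±m)!: 3!×1!×0!×4!×0!×2! = 288
prefactor² = (2J+1)×Δ×N² = 36/5
  k=0: +1/(0!×3!×1!×0!×0!×1!) = 1/6
Σ = 1/6  ⇒  CG² = 36/5×1/6² = 1/5
CG = +√(1/5) = +0.447214

+0.447214  (= +√(1/5))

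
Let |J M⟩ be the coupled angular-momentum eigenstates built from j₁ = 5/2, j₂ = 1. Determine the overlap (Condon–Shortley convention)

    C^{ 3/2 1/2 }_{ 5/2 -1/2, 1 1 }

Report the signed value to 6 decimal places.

+√(1/5) ≈ +0.447214

j₁+j₂−J=2  J+j₁−j₂=3  J−j₁+j₂=0  j₁+j₂+J+1=6
(j₁±m₁, j₂±m₂, J±M) = (2,3,2,0,2,1)
P² = 16/5
sum k=2..2:
  [2] +1/4 = 1/4
S = 1/4
C² = P²·S² = 1/5 ; C = +0.447214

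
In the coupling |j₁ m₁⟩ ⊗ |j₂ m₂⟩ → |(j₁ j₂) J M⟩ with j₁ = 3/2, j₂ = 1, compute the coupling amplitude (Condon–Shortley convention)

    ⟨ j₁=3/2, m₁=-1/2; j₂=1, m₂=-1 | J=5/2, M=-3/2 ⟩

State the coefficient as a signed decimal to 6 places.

triangle: 0!×3!×2!/6! = 12/720
(j±m)!: 1!×2!×0!×2!×1!×4! = 96
prefactor² = (2J+1)×Δ×N² = 48/5
  k=0: +1/(0!×0!×2!×0!×1!×2!) = 1/4
Σ = 1/4  ⇒  CG² = 48/5×1/4² = 3/5
CG = +√(3/5) = +0.774597

+√(3/5) ≈ +0.774597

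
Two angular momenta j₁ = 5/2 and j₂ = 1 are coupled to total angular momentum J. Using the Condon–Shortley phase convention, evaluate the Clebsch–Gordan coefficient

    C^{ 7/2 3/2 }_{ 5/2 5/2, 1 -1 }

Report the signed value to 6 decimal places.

√[8·0!5!2!/8! · 5!0!0!2!5!2!] = √(19200/7)
  +(−1)^0/∏(0,0,0,0,5,2)! = 1/240  (running 1/240)
⟨..|..⟩ = √(19200/7)·(1/240) = +0.218218

+0.218218  (= +√(1/21))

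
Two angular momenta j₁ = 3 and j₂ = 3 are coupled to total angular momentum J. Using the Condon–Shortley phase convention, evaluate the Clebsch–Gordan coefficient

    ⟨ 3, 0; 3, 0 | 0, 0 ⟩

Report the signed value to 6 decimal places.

triangle: 6!×0!×0!/7! = 720/5040
(j±m)!: 3!×3!×3!×3!×0!×0! = 1296
prefactor² = (2J+1)×Δ×N² = 1296/7
  k=3: −1/(3!×3!×0!×0!×0!×0!) = -1/36
Σ = -1/36  ⇒  CG² = 1296/7×(-1/36)² = 1/7
CG = −√(1/7) = -0.377964

−√(1/7) ≈ -0.377964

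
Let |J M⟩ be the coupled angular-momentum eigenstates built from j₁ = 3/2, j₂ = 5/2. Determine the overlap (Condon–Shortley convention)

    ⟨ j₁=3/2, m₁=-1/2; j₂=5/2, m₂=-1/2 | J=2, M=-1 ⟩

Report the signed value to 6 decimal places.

triangle: 2!×1!×3!/7! = 12/5040
(j±m)!: 1!×2!×2!×3!×1!×3! = 144
prefactor² = (2J+1)×Δ×N² = 12/7
  k=1: −1/(1!×1!×1!×1!×0!×2!) = -1/2
  k=2: +1/(2!×0!×0!×0!×1!×3!) = 1/12
Σ = -5/12  ⇒  CG² = 12/7×(-5/12)² = 25/84
CG = −√(25/84) = -0.545545

-0.545545  (= −√(25/84))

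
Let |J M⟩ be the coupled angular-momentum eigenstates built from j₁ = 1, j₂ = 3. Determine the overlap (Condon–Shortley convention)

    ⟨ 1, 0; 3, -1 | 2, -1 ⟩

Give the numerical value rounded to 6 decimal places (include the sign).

-0.617213  (= −√(8/21))

j₁+j₂−J=2  J+j₁−j₂=0  J−j₁+j₂=4  j₁+j₂+J+1=7
(j₁±m₁, j₂±m₂, J±M) = (1,1,2,4,1,3)
P² = 96/7
sum k=1..1:
  [1] −1/6 = -1/6
S = -1/6
C² = P²·S² = 8/21 ; C = -0.617213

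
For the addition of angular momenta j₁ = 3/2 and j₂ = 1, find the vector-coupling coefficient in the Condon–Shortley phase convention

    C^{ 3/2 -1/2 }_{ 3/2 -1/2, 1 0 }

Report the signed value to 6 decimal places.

−√(1/15) = -0.258199

triangle: 1!·2!·1!/5! = 2/120
(j±m)!: 1!·2!·1!·1!·1!·2! = 4
prefactor² = (2J+1)·Δ·N² = 4/15
  k=0: +1/(0!·1!·2!·1!·0!·0!) = 1/2
  k=1: −1/(1!·0!·1!·0!·1!·1!) = -1
Σ = -1/2  ⇒  CG² = 4/15·(-1/2)² = 1/15
CG = −√(1/15) = -0.258199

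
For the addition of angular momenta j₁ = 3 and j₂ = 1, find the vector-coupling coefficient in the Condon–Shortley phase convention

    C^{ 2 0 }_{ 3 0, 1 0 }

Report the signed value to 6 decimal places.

−√(3/7) = -0.654654

triangle: 2!·4!·0!/7! = 48/5040
(j±m)!: 3!·3!·1!·1!·2!·2! = 144
prefactor² = (2J+1)·Δ·N² = 48/7
  k=1: −1/(1!·1!·2!·0!·2!·0!) = -1/4
Σ = -1/4  ⇒  CG² = 48/7·(-1/4)² = 3/7
CG = −√(3/7) = -0.654654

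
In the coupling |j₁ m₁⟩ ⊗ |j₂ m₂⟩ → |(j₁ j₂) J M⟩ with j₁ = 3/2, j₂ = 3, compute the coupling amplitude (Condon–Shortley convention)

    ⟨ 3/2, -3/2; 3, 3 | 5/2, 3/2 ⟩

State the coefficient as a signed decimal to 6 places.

√[6·2!1!4!/8! · 0!3!6!0!4!1!] = √(5184/7)
  +(−1)^2/∏(2,0,1,4,0,0)! = 1/48  (running 1/48)
⟨..|..⟩ = √(5184/7)·(1/48) = +0.566947

+0.566947  (= +√(9/28))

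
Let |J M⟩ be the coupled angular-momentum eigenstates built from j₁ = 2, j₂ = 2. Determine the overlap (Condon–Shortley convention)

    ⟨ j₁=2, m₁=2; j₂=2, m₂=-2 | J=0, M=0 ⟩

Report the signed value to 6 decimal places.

+√(1/5) = +0.447214

triangle: 4!×0!×0!/5! = 24/120
(j±m)!: 4!×0!×0!×4!×0!×0! = 576
prefactor² = (2J+1)×Δ×N² = 576/5
  k=0: +1/(0!×4!×0!×0!×0!×0!) = 1/24
Σ = 1/24  ⇒  CG² = 576/5×1/24² = 1/5
CG = +√(1/5) = +0.447214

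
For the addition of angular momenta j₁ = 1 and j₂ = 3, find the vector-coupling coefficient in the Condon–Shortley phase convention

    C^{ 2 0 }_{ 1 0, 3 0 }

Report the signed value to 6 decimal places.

−√(3/7) ≈ -0.654654

√[5·2!0!4!/7! · 1!1!3!3!2!2!] = √(48/7)
  +(−1)^1/∏(1,1,0,2,0,2)! = -1/4  (running -1/4)
⟨..|..⟩ = √(48/7)·(-1/4) = -0.654654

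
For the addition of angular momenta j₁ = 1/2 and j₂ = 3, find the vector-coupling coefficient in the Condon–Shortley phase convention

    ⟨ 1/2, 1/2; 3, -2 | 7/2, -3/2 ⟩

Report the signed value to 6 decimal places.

√[8·0!1!6!/8! · 1!0!1!5!2!5!] = √(28800/7)
  +(−1)^0/∏(0,0,0,1,1,5)! = 1/120  (running 1/120)
⟨..|..⟩ = √(28800/7)·(1/120) = +0.534522

+√(2/7) = +0.534522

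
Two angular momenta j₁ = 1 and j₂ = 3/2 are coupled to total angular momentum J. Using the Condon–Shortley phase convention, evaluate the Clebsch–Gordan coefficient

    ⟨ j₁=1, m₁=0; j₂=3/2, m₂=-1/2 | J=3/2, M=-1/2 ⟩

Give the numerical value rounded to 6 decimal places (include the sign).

+√(1/15) = +0.258199

j₁+j₂−J=1  J+j₁−j₂=1  J−j₁+j₂=2  j₁+j₂+J+1=5
(j₁±m₁, j₂±m₂, J±M) = (1,1,1,2,1,2)
P² = 4/15
sum k=0..1:
  [0] +1/1 = 1
  [1] −1/2 = -1/2
S = 1/2
C² = P²·S² = 1/15 ; C = +0.258199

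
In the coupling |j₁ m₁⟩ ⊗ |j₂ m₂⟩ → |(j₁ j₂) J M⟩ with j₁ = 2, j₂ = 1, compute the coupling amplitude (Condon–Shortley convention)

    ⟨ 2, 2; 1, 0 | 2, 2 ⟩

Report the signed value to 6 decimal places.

+√(2/3) = +0.816497

triangle: 1!·3!·1!/6! = 6/720
(j±m)!: 4!·0!·1!·1!·4!·0! = 576
prefactor² = (2J+1)·Δ·N² = 24
  k=0: +1/(0!·1!·0!·1!·3!·0!) = 1/6
Σ = 1/6  ⇒  CG² = 24·1/6² = 2/3
CG = +√(2/3) = +0.816497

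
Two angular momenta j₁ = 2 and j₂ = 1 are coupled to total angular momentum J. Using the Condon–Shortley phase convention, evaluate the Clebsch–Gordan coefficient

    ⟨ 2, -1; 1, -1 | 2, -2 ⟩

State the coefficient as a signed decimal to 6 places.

√[5·1!3!1!/6! · 1!3!0!2!0!4!] = √(12)
  +(−1)^0/∏(0,1,3,0,0,1)! = 1/6  (running 1/6)
⟨..|..⟩ = √(12)·(1/6) = +0.577350

+0.577350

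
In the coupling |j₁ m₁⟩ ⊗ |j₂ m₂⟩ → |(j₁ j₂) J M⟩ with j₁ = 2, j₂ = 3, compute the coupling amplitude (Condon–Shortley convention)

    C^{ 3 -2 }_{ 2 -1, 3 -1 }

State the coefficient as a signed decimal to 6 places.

−√(1/4) = -0.500000

√[7·2!2!4!/9! · 1!3!2!4!1!5!] = √(64)
  +(−1)^1/∏(1,1,2,1,0,3)! = -1/12  (running -1/12)
  +(−1)^2/∏(2,0,1,0,1,4)! = 1/48  (running -1/16)
⟨..|..⟩ = √(64)·(-1/16) = -0.500000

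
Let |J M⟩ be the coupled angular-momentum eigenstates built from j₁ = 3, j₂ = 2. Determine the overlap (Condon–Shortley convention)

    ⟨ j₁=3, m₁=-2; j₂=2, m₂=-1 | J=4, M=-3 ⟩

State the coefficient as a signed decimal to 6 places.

j₁+j₂−J=1  J+j₁−j₂=5  J−j₁+j₂=3  j₁+j₂+J+1=10
(j₁±m₁, j₂±m₂, J±M) = (1,5,1,3,1,7)
P² = 6480
sum k=0..1:
  [0] +1/240 = 1/240
  [1] −1/144 = -1/144
S = -1/360
C² = P²·S² = 1/20 ; C = -0.223607

-0.223607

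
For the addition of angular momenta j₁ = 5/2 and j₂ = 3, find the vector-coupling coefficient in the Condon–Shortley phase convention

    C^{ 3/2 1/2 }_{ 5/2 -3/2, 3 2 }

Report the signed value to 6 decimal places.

√[4·4!1!2!/8! · 1!4!5!1!2!1!] = √(192/7)
  +(−1)^3/∏(3,1,1,2,0,0)! = -1/12  (running -1/12)
  +(−1)^4/∏(4,0,0,1,1,1)! = 1/24  (running -1/24)
⟨..|..⟩ = √(192/7)·(-1/24) = -0.218218

−√(1/21) ≈ -0.218218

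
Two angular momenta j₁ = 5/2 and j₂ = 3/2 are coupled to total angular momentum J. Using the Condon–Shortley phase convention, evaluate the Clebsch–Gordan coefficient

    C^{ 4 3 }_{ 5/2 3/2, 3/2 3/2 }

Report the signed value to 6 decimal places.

triangle: 0!*5!*3!/9! = 720/362880
(j±m)!: 4!*1!*3!*0!*7!*1! = 725760
prefactor² = (2J+1)*Δ*N² = 12960
  k=0: +1/(0!*0!*1!*3!*4!*0!) = 1/144
Σ = 1/144  ⇒  CG² = 12960*1/144² = 5/8
CG = +√(5/8) = +0.790569

+0.790569  (= +√(5/8))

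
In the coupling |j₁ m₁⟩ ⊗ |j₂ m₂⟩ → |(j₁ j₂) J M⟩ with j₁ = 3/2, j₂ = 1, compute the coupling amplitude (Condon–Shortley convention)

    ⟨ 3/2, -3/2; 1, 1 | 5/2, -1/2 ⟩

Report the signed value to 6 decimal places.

triangle: 0!×3!×2!/6! = 12/720
(j±m)!: 0!×3!×2!×0!×2!×3! = 144
prefactor² = (2J+1)×Δ×N² = 72/5
  k=0: +1/(0!×0!×3!×2!×0!×0!) = 1/12
Σ = 1/12  ⇒  CG² = 72/5×1/12² = 1/10
CG = +√(1/10) = +0.316228

+√(1/10) ≈ +0.316228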